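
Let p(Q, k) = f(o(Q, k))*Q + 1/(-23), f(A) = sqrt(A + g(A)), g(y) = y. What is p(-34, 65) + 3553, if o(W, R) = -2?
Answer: 81718/23 - 68*I ≈ 3553.0 - 68.0*I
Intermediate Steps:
f(A) = sqrt(2)*sqrt(A) (f(A) = sqrt(A + A) = sqrt(2*A) = sqrt(2)*sqrt(A))
p(Q, k) = -1/23 + 2*I*Q (p(Q, k) = (sqrt(2)*sqrt(-2))*Q + 1/(-23) = (sqrt(2)*(I*sqrt(2)))*Q - 1/23 = (2*I)*Q - 1/23 = 2*I*Q - 1/23 = -1/23 + 2*I*Q)
p(-34, 65) + 3553 = (-1/23 + 2*I*(-34)) + 3553 = (-1/23 - 68*I) + 3553 = 81718/23 - 68*I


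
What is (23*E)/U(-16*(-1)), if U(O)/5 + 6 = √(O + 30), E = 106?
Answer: 7314/25 + 1219*√46/25 ≈ 623.27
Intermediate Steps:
U(O) = -30 + 5*√(30 + O) (U(O) = -30 + 5*√(O + 30) = -30 + 5*√(30 + O))
(23*E)/U(-16*(-1)) = (23*106)/(-30 + 5*√(30 - 16*(-1))) = 2438/(-30 + 5*√(30 + 16)) = 2438/(-30 + 5*√46)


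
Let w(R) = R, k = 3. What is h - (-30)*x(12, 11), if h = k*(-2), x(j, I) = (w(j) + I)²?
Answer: 15864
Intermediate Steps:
x(j, I) = (I + j)² (x(j, I) = (j + I)² = (I + j)²)
h = -6 (h = 3*(-2) = -6)
h - (-30)*x(12, 11) = -6 - (-30)*(11 + 12)² = -6 - (-30)*23² = -6 - (-30)*529 = -6 - 30*(-529) = -6 + 15870 = 15864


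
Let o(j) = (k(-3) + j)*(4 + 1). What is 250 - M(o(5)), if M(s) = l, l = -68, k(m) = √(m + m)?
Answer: 318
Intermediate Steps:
k(m) = √2*√m (k(m) = √(2*m) = √2*√m)
o(j) = 5*j + 5*I*√6 (o(j) = (√2*√(-3) + j)*(4 + 1) = (√2*(I*√3) + j)*5 = (I*√6 + j)*5 = (j + I*√6)*5 = 5*j + 5*I*√6)
M(s) = -68
250 - M(o(5)) = 250 - 1*(-68) = 250 + 68 = 318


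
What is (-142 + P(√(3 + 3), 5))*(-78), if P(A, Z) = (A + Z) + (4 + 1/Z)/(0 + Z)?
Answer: 265512/25 - 78*√6 ≈ 10429.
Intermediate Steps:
P(A, Z) = A + Z + (4 + 1/Z)/Z (P(A, Z) = (A + Z) + (4 + 1/Z)/Z = A + Z + (4 + 1/Z)/Z)
(-142 + P(√(3 + 3), 5))*(-78) = (-142 + (√(3 + 3) + 5 + 5⁻² + 4/5))*(-78) = (-142 + (√6 + 5 + 1/25 + 4*(⅕)))*(-78) = (-142 + (√6 + 5 + 1/25 + ⅘))*(-78) = (-142 + (146/25 + √6))*(-78) = (-3404/25 + √6)*(-78) = 265512/25 - 78*√6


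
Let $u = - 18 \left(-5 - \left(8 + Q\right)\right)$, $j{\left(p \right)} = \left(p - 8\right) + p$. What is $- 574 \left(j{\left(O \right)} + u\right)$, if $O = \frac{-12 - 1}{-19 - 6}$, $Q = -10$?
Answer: $- \frac{675024}{25} \approx -27001.0$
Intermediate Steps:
$O = \frac{13}{25}$ ($O = - \frac{13}{-25} = \left(-13\right) \left(- \frac{1}{25}\right) = \frac{13}{25} \approx 0.52$)
$j{\left(p \right)} = -8 + 2 p$ ($j{\left(p \right)} = \left(-8 + p\right) + p = -8 + 2 p$)
$u = 54$ ($u = - 18 \left(-5 - -2\right) = - 18 \left(-5 + \left(-8 + 10\right)\right) = - 18 \left(-5 + 2\right) = \left(-18\right) \left(-3\right) = 54$)
$- 574 \left(j{\left(O \right)} + u\right) = - 574 \left(\left(-8 + 2 \cdot \frac{13}{25}\right) + 54\right) = - 574 \left(\left(-8 + \frac{26}{25}\right) + 54\right) = - 574 \left(- \frac{174}{25} + 54\right) = \left(-574\right) \frac{1176}{25} = - \frac{675024}{25}$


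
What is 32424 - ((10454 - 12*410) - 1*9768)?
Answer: 36658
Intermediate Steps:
32424 - ((10454 - 12*410) - 1*9768) = 32424 - ((10454 - 4920) - 9768) = 32424 - (5534 - 9768) = 32424 - 1*(-4234) = 32424 + 4234 = 36658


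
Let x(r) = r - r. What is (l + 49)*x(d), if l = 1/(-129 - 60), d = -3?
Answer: 0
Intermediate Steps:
x(r) = 0
l = -1/189 (l = 1/(-189) = -1/189 ≈ -0.0052910)
(l + 49)*x(d) = (-1/189 + 49)*0 = (9260/189)*0 = 0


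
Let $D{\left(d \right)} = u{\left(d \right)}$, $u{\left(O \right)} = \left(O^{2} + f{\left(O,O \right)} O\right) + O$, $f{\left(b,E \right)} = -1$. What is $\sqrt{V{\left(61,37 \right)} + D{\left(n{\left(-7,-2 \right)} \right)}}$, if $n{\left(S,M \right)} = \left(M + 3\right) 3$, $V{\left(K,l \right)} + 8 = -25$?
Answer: $2 i \sqrt{6} \approx 4.899 i$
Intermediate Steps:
$V{\left(K,l \right)} = -33$ ($V{\left(K,l \right)} = -8 - 25 = -33$)
$u{\left(O \right)} = O^{2}$ ($u{\left(O \right)} = \left(O^{2} - O\right) + O = O^{2}$)
$n{\left(S,M \right)} = 9 + 3 M$ ($n{\left(S,M \right)} = \left(3 + M\right) 3 = 9 + 3 M$)
$D{\left(d \right)} = d^{2}$
$\sqrt{V{\left(61,37 \right)} + D{\left(n{\left(-7,-2 \right)} \right)}} = \sqrt{-33 + \left(9 + 3 \left(-2\right)\right)^{2}} = \sqrt{-33 + \left(9 - 6\right)^{2}} = \sqrt{-33 + 3^{2}} = \sqrt{-33 + 9} = \sqrt{-24} = 2 i \sqrt{6}$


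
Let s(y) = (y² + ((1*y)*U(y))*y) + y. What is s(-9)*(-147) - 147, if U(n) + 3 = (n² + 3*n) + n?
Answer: -510825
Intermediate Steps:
U(n) = -3 + n² + 4*n (U(n) = -3 + ((n² + 3*n) + n) = -3 + (n² + 4*n) = -3 + n² + 4*n)
s(y) = y + y² + y²*(-3 + y² + 4*y) (s(y) = (y² + ((1*y)*(-3 + y² + 4*y))*y) + y = (y² + (y*(-3 + y² + 4*y))*y) + y = (y² + y²*(-3 + y² + 4*y)) + y = y + y² + y²*(-3 + y² + 4*y))
s(-9)*(-147) - 147 = -9*(1 - 9 - 9*(-3 + (-9)² + 4*(-9)))*(-147) - 147 = -9*(1 - 9 - 9*(-3 + 81 - 36))*(-147) - 147 = -9*(1 - 9 - 9*42)*(-147) - 147 = -9*(1 - 9 - 378)*(-147) - 147 = -9*(-386)*(-147) - 147 = 3474*(-147) - 147 = -510678 - 147 = -510825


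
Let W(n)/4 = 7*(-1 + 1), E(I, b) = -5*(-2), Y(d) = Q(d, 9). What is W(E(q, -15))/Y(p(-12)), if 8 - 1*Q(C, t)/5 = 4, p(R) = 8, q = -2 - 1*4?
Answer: 0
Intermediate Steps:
q = -6 (q = -2 - 4 = -6)
Q(C, t) = 20 (Q(C, t) = 40 - 5*4 = 40 - 20 = 20)
Y(d) = 20
E(I, b) = 10
W(n) = 0 (W(n) = 4*(7*(-1 + 1)) = 4*(7*0) = 4*0 = 0)
W(E(q, -15))/Y(p(-12)) = 0/20 = 0*(1/20) = 0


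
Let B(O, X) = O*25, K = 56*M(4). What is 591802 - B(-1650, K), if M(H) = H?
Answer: 633052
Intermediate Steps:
K = 224 (K = 56*4 = 224)
B(O, X) = 25*O
591802 - B(-1650, K) = 591802 - 25*(-1650) = 591802 - 1*(-41250) = 591802 + 41250 = 633052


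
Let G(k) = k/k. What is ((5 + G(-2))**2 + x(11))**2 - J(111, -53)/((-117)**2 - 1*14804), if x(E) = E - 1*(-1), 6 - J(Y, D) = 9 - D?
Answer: 2568904/1115 ≈ 2303.9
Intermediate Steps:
G(k) = 1
J(Y, D) = -3 + D (J(Y, D) = 6 - (9 - D) = 6 + (-9 + D) = -3 + D)
x(E) = 1 + E (x(E) = E + 1 = 1 + E)
((5 + G(-2))**2 + x(11))**2 - J(111, -53)/((-117)**2 - 1*14804) = ((5 + 1)**2 + (1 + 11))**2 - (-3 - 53)/((-117)**2 - 1*14804) = (6**2 + 12)**2 - (-56)/(13689 - 14804) = (36 + 12)**2 - (-56)/(-1115) = 48**2 - (-56)*(-1)/1115 = 2304 - 1*56/1115 = 2304 - 56/1115 = 2568904/1115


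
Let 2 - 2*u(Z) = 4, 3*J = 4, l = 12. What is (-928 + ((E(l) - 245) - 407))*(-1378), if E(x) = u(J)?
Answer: 2178618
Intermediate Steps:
J = 4/3 (J = (1/3)*4 = 4/3 ≈ 1.3333)
u(Z) = -1 (u(Z) = 1 - 1/2*4 = 1 - 2 = -1)
E(x) = -1
(-928 + ((E(l) - 245) - 407))*(-1378) = (-928 + ((-1 - 245) - 407))*(-1378) = (-928 + (-246 - 407))*(-1378) = (-928 - 653)*(-1378) = -1581*(-1378) = 2178618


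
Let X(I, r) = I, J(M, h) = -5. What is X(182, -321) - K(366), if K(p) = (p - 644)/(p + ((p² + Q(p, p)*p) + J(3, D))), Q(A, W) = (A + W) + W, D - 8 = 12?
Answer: 97585948/536185 ≈ 182.00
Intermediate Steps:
D = 20 (D = 8 + 12 = 20)
Q(A, W) = A + 2*W
K(p) = (-644 + p)/(-5 + p + 4*p²) (K(p) = (p - 644)/(p + ((p² + (p + 2*p)*p) - 5)) = (-644 + p)/(p + ((p² + (3*p)*p) - 5)) = (-644 + p)/(p + ((p² + 3*p²) - 5)) = (-644 + p)/(p + (4*p² - 5)) = (-644 + p)/(p + (-5 + 4*p²)) = (-644 + p)/(-5 + p + 4*p²))
X(182, -321) - K(366) = 182 - (-644 + 366)/(-5 + 366 + 4*366²) = 182 - (-278)/(-5 + 366 + 4*133956) = 182 - (-278)/(-5 + 366 + 535824) = 182 - (-278)/536185 = 182 - 1*(-278/536185) = 182 + 278/536185 = 97585948/536185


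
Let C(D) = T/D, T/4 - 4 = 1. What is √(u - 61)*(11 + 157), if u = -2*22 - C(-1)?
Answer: 168*I*√85 ≈ 1548.9*I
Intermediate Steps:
T = 20 (T = 16 + 4*1 = 16 + 4 = 20)
C(D) = 20/D
u = -24 (u = -2*22 - 20/(-1) = -44 - 20*(-1) = -44 - 1*(-20) = -44 + 20 = -24)
√(u - 61)*(11 + 157) = √(-24 - 61)*(11 + 157) = √(-85)*168 = (I*√85)*168 = 168*I*√85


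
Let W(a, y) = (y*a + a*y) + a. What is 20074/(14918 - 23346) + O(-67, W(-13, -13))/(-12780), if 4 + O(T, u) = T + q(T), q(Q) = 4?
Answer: -63995261/26927460 ≈ -2.3766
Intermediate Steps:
W(a, y) = a + 2*a*y (W(a, y) = (a*y + a*y) + a = 2*a*y + a = a + 2*a*y)
O(T, u) = T (O(T, u) = -4 + (T + 4) = -4 + (4 + T) = T)
20074/(14918 - 23346) + O(-67, W(-13, -13))/(-12780) = 20074/(14918 - 23346) - 67/(-12780) = 20074/(-8428) - 67*(-1/12780) = 20074*(-1/8428) + 67/12780 = -10037/4214 + 67/12780 = -63995261/26927460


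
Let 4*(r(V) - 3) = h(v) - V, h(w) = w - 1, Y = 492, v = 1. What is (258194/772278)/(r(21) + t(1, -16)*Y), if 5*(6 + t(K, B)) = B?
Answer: -2581940/34973767647 ≈ -7.3825e-5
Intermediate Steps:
t(K, B) = -6 + B/5
h(w) = -1 + w
r(V) = 3 - V/4 (r(V) = 3 + ((-1 + 1) - V)/4 = 3 + (0 - V)/4 = 3 + (-V)/4 = 3 - V/4)
(258194/772278)/(r(21) + t(1, -16)*Y) = (258194/772278)/((3 - ¼*21) + (-6 + (⅕)*(-16))*492) = (258194*(1/772278))/((3 - 21/4) + (-6 - 16/5)*492) = 129097/(386139*(-9/4 - 46/5*492)) = 129097/(386139*(-9/4 - 22632/5)) = 129097/(386139*(-90573/20)) = (129097/386139)*(-20/90573) = -2581940/34973767647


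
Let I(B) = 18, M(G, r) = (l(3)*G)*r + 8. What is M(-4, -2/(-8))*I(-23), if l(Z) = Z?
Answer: 90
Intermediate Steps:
M(G, r) = 8 + 3*G*r (M(G, r) = (3*G)*r + 8 = 3*G*r + 8 = 8 + 3*G*r)
M(-4, -2/(-8))*I(-23) = (8 + 3*(-4)*(-2/(-8)))*18 = (8 + 3*(-4)*(-2*(-1/8)))*18 = (8 + 3*(-4)*(1/4))*18 = (8 - 3)*18 = 5*18 = 90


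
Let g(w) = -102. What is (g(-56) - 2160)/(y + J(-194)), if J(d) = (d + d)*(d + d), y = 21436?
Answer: -1131/85990 ≈ -0.013153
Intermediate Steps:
J(d) = 4*d² (J(d) = (2*d)*(2*d) = 4*d²)
(g(-56) - 2160)/(y + J(-194)) = (-102 - 2160)/(21436 + 4*(-194)²) = -2262/(21436 + 4*37636) = -2262/(21436 + 150544) = -2262/171980 = -2262*1/171980 = -1131/85990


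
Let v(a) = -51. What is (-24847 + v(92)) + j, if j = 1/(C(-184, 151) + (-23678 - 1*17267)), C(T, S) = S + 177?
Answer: -1011282067/40617 ≈ -24898.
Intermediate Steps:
C(T, S) = 177 + S
j = -1/40617 (j = 1/((177 + 151) + (-23678 - 1*17267)) = 1/(328 + (-23678 - 17267)) = 1/(328 - 40945) = 1/(-40617) = -1/40617 ≈ -2.4620e-5)
(-24847 + v(92)) + j = (-24847 - 51) - 1/40617 = -24898 - 1/40617 = -1011282067/40617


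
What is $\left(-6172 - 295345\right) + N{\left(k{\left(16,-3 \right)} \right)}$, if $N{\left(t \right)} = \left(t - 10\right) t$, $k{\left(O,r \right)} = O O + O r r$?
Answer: $-145517$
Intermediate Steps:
$k{\left(O,r \right)} = O^{2} + O r^{2}$
$N{\left(t \right)} = t \left(-10 + t\right)$ ($N{\left(t \right)} = \left(-10 + t\right) t = t \left(-10 + t\right)$)
$\left(-6172 - 295345\right) + N{\left(k{\left(16,-3 \right)} \right)} = \left(-6172 - 295345\right) + 16 \left(16 + \left(-3\right)^{2}\right) \left(-10 + 16 \left(16 + \left(-3\right)^{2}\right)\right) = -301517 + 16 \left(16 + 9\right) \left(-10 + 16 \left(16 + 9\right)\right) = -301517 + 16 \cdot 25 \left(-10 + 16 \cdot 25\right) = -301517 + 400 \left(-10 + 400\right) = -301517 + 400 \cdot 390 = -301517 + 156000 = -145517$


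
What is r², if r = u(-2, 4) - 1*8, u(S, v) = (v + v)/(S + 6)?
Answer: 36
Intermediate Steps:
u(S, v) = 2*v/(6 + S) (u(S, v) = (2*v)/(6 + S) = 2*v/(6 + S))
r = -6 (r = 2*4/(6 - 2) - 1*8 = 2*4/4 - 8 = 2*4*(¼) - 8 = 2 - 8 = -6)
r² = (-6)² = 36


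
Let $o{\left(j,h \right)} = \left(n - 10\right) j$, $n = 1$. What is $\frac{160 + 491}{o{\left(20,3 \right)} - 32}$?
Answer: $- \frac{651}{212} \approx -3.0708$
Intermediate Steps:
$o{\left(j,h \right)} = - 9 j$ ($o{\left(j,h \right)} = \left(1 - 10\right) j = - 9 j$)
$\frac{160 + 491}{o{\left(20,3 \right)} - 32} = \frac{160 + 491}{\left(-9\right) 20 - 32} = \frac{651}{-180 - 32} = \frac{651}{-212} = 651 \left(- \frac{1}{212}\right) = - \frac{651}{212}$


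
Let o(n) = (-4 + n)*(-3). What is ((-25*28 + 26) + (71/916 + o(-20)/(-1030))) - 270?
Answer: -445318971/471740 ≈ -943.99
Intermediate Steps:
o(n) = 12 - 3*n
((-25*28 + 26) + (71/916 + o(-20)/(-1030))) - 270 = ((-25*28 + 26) + (71/916 + (12 - 3*(-20))/(-1030))) - 270 = ((-700 + 26) + (71*(1/916) + (12 + 60)*(-1/1030))) - 270 = (-674 + (71/916 + 72*(-1/1030))) - 270 = (-674 + (71/916 - 36/515)) - 270 = (-674 + 3589/471740) - 270 = -317949171/471740 - 270 = -445318971/471740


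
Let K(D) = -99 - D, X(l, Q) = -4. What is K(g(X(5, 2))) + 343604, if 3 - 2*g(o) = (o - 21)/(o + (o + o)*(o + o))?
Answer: 8244079/24 ≈ 3.4350e+5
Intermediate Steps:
g(o) = 3/2 - (-21 + o)/(2*(o + 4*o**2)) (g(o) = 3/2 - (o - 21)/(2*(o + (o + o)*(o + o))) = 3/2 - (-21 + o)/(2*(o + (2*o)*(2*o))) = 3/2 - (-21 + o)/(2*(o + 4*o**2)))
K(g(X(5, 2))) + 343604 = (-99 - (21/2 - 4 + 6*(-4)**2)/((-4)*(1 + 4*(-4)))) + 343604 = (-99 - (-1)*(21/2 - 4 + 6*16)/(4*(1 - 16))) + 343604 = (-99 - (-1)*(21/2 - 4 + 96)/(4*(-15))) + 343604 = (-99 - (-1)*(-1)*205/(4*15*2)) + 343604 = (-99 - 1*41/24) + 343604 = (-99 - 41/24) + 343604 = -2417/24 + 343604 = 8244079/24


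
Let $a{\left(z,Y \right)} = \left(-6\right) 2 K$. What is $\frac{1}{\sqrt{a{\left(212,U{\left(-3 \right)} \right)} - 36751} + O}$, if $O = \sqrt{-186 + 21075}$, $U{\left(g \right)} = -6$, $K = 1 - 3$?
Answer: $\frac{1}{3 \sqrt{2321} + i \sqrt{36727}} \approx 0.0025085 - 0.0033262 i$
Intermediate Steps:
$K = -2$ ($K = 1 - 3 = -2$)
$a{\left(z,Y \right)} = 24$ ($a{\left(z,Y \right)} = \left(-6\right) 2 \left(-2\right) = \left(-12\right) \left(-2\right) = 24$)
$O = 3 \sqrt{2321}$ ($O = \sqrt{20889} = 3 \sqrt{2321} \approx 144.53$)
$\frac{1}{\sqrt{a{\left(212,U{\left(-3 \right)} \right)} - 36751} + O} = \frac{1}{\sqrt{24 - 36751} + 3 \sqrt{2321}} = \frac{1}{\sqrt{-36727} + 3 \sqrt{2321}} = \frac{1}{i \sqrt{36727} + 3 \sqrt{2321}} = \frac{1}{3 \sqrt{2321} + i \sqrt{36727}}$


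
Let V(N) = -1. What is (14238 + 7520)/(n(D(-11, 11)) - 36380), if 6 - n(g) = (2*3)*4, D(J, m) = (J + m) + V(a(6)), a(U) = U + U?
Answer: -10879/18199 ≈ -0.59778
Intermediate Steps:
a(U) = 2*U
D(J, m) = -1 + J + m (D(J, m) = (J + m) - 1 = -1 + J + m)
n(g) = -18 (n(g) = 6 - 2*3*4 = 6 - 6*4 = 6 - 1*24 = 6 - 24 = -18)
(14238 + 7520)/(n(D(-11, 11)) - 36380) = (14238 + 7520)/(-18 - 36380) = 21758/(-36398) = 21758*(-1/36398) = -10879/18199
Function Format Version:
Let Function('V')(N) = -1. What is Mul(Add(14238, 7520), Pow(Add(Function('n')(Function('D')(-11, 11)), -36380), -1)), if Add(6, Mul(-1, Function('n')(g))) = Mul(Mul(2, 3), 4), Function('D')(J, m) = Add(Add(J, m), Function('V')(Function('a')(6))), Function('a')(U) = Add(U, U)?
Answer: Rational(-10879, 18199) ≈ -0.59778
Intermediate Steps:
Function('a')(U) = Mul(2, U)
Function('D')(J, m) = Add(-1, J, m) (Function('D')(J, m) = Add(Add(J, m), -1) = Add(-1, J, m))
Function('n')(g) = -18 (Function('n')(g) = Add(6, Mul(-1, Mul(Mul(2, 3), 4))) = Add(6, Mul(-1, Mul(6, 4))) = Add(6, Mul(-1, 24)) = Add(6, -24) = -18)
Mul(Add(14238, 7520), Pow(Add(Function('n')(Function('D')(-11, 11)), -36380), -1)) = Mul(Add(14238, 7520), Pow(Add(-18, -36380), -1)) = Mul(21758, Pow(-36398, -1)) = Mul(21758, Rational(-1, 36398)) = Rational(-10879, 18199)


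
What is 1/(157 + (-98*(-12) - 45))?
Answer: 1/1288 ≈ 0.00077640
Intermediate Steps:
1/(157 + (-98*(-12) - 45)) = 1/(157 + (1176 - 45)) = 1/(157 + 1131) = 1/1288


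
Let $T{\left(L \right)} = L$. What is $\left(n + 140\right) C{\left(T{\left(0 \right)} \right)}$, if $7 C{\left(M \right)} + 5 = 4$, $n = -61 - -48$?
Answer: $- \frac{127}{7} \approx -18.143$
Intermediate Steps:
$n = -13$ ($n = -61 + 48 = -13$)
$C{\left(M \right)} = - \frac{1}{7}$ ($C{\left(M \right)} = - \frac{5}{7} + \frac{1}{7} \cdot 4 = - \frac{5}{7} + \frac{4}{7} = - \frac{1}{7}$)
$\left(n + 140\right) C{\left(T{\left(0 \right)} \right)} = \left(-13 + 140\right) \left(- \frac{1}{7}\right) = 127 \left(- \frac{1}{7}\right) = - \frac{127}{7}$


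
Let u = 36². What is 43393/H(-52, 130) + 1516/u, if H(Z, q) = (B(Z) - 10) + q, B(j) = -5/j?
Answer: 733452119/2023380 ≈ 362.49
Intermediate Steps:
u = 1296
H(Z, q) = -10 + q - 5/Z (H(Z, q) = (-5/Z - 10) + q = (-10 - 5/Z) + q = -10 + q - 5/Z)
43393/H(-52, 130) + 1516/u = 43393/(-10 + 130 - 5/(-52)) + 1516/1296 = 43393/(-10 + 130 - 5*(-1/52)) + 1516*(1/1296) = 43393/(-10 + 130 + 5/52) + 379/324 = 43393/(6245/52) + 379/324 = 43393*(52/6245) + 379/324 = 2256436/6245 + 379/324 = 733452119/2023380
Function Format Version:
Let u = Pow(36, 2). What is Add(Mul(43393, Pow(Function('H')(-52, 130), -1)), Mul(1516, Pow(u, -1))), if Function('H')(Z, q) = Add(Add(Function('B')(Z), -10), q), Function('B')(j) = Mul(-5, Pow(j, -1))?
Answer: Rational(733452119, 2023380) ≈ 362.49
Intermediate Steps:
u = 1296
Function('H')(Z, q) = Add(-10, q, Mul(-5, Pow(Z, -1))) (Function('H')(Z, q) = Add(Add(Mul(-5, Pow(Z, -1)), -10), q) = Add(Add(-10, Mul(-5, Pow(Z, -1))), q) = Add(-10, q, Mul(-5, Pow(Z, -1))))
Add(Mul(43393, Pow(Function('H')(-52, 130), -1)), Mul(1516, Pow(u, -1))) = Add(Mul(43393, Pow(Add(-10, 130, Mul(-5, Pow(-52, -1))), -1)), Mul(1516, Pow(1296, -1))) = Add(Mul(43393, Pow(Add(-10, 130, Mul(-5, Rational(-1, 52))), -1)), Mul(1516, Rational(1, 1296))) = Add(Mul(43393, Pow(Add(-10, 130, Rational(5, 52)), -1)), Rational(379, 324)) = Add(Mul(43393, Pow(Rational(6245, 52), -1)), Rational(379, 324)) = Add(Mul(43393, Rational(52, 6245)), Rational(379, 324)) = Add(Rational(2256436, 6245), Rational(379, 324)) = Rational(733452119, 2023380)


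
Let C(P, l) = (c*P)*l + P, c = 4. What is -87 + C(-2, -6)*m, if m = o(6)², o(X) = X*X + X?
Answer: 81057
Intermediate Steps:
o(X) = X + X² (o(X) = X² + X = X + X²)
m = 1764 (m = (6*(1 + 6))² = (6*7)² = 42² = 1764)
C(P, l) = P + 4*P*l (C(P, l) = (4*P)*l + P = 4*P*l + P = P + 4*P*l)
-87 + C(-2, -6)*m = -87 - 2*(1 + 4*(-6))*1764 = -87 - 2*(1 - 24)*1764 = -87 - 2*(-23)*1764 = -87 + 46*1764 = -87 + 81144 = 81057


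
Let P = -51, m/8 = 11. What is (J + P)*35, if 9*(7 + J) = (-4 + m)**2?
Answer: 25410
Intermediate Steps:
m = 88 (m = 8*11 = 88)
J = 777 (J = -7 + (-4 + 88)**2/9 = -7 + (1/9)*84**2 = -7 + (1/9)*7056 = -7 + 784 = 777)
(J + P)*35 = (777 - 51)*35 = 726*35 = 25410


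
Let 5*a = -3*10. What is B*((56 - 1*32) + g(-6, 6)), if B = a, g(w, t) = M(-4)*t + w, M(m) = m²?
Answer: -684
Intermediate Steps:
g(w, t) = w + 16*t (g(w, t) = (-4)²*t + w = 16*t + w = w + 16*t)
a = -6 (a = (-3*10)/5 = (⅕)*(-30) = -6)
B = -6
B*((56 - 1*32) + g(-6, 6)) = -6*((56 - 1*32) + (-6 + 16*6)) = -6*((56 - 32) + (-6 + 96)) = -6*(24 + 90) = -6*114 = -684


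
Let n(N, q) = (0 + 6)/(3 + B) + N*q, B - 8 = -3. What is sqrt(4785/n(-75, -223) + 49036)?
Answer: 2*sqrt(7249536794)/769 ≈ 221.44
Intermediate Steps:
B = 5 (B = 8 - 3 = 5)
n(N, q) = 3/4 + N*q (n(N, q) = (0 + 6)/(3 + 5) + N*q = 6/8 + N*q = 6*(1/8) + N*q = 3/4 + N*q)
sqrt(4785/n(-75, -223) + 49036) = sqrt(4785/(3/4 - 75*(-223)) + 49036) = sqrt(4785/(3/4 + 16725) + 49036) = sqrt(4785/(66903/4) + 49036) = sqrt(4785*(4/66903) + 49036) = sqrt(220/769 + 49036) = sqrt(37708904/769) = 2*sqrt(7249536794)/769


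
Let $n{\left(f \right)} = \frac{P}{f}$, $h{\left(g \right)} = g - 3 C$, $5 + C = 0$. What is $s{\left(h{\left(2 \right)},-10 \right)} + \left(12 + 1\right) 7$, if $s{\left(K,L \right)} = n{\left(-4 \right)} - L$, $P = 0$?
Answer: $101$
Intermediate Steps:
$C = -5$ ($C = -5 + 0 = -5$)
$h{\left(g \right)} = 15 + g$ ($h{\left(g \right)} = g - -15 = g + 15 = 15 + g$)
$n{\left(f \right)} = 0$ ($n{\left(f \right)} = \frac{0}{f} = 0$)
$s{\left(K,L \right)} = - L$ ($s{\left(K,L \right)} = 0 - L = - L$)
$s{\left(h{\left(2 \right)},-10 \right)} + \left(12 + 1\right) 7 = \left(-1\right) \left(-10\right) + \left(12 + 1\right) 7 = 10 + 13 \cdot 7 = 10 + 91 = 101$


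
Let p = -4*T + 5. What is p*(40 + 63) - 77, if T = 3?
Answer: -798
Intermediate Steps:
p = -7 (p = -4*3 + 5 = -12 + 5 = -7)
p*(40 + 63) - 77 = -7*(40 + 63) - 77 = -7*103 - 77 = -721 - 77 = -798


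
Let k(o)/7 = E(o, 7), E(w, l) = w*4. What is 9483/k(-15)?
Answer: -3161/140 ≈ -22.579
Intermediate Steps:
E(w, l) = 4*w
k(o) = 28*o (k(o) = 7*(4*o) = 28*o)
9483/k(-15) = 9483/((28*(-15))) = 9483/(-420) = 9483*(-1/420) = -3161/140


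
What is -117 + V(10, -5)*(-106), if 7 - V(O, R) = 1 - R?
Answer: -223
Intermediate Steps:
V(O, R) = 6 + R (V(O, R) = 7 - (1 - R) = 7 + (-1 + R) = 6 + R)
-117 + V(10, -5)*(-106) = -117 + (6 - 5)*(-106) = -117 + 1*(-106) = -117 - 106 = -223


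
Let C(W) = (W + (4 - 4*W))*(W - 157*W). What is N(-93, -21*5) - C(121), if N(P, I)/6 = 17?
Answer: -6776382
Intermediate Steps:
N(P, I) = 102 (N(P, I) = 6*17 = 102)
C(W) = -156*W*(4 - 3*W) (C(W) = (4 - 3*W)*(-156*W) = -156*W*(4 - 3*W))
N(-93, -21*5) - C(121) = 102 - 156*121*(-4 + 3*121) = 102 - 156*121*(-4 + 363) = 102 - 156*121*359 = 102 - 1*6776484 = 102 - 6776484 = -6776382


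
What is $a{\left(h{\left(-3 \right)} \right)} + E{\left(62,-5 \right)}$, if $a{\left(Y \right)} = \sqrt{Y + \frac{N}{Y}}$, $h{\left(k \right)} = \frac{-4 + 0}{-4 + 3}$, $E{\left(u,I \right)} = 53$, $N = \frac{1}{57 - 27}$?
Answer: $53 + \frac{\sqrt{14430}}{60} \approx 55.002$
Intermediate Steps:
$N = \frac{1}{30} \approx 0.033333$
$h{\left(k \right)} = 4$ ($h{\left(k \right)} = - \frac{4}{-1} = \left(-4\right) \left(-1\right) = 4$)
$a{\left(Y \right)} = \sqrt{Y + \frac{1}{30 Y}}$
$a{\left(h{\left(-3 \right)} \right)} + E{\left(62,-5 \right)} = \frac{\sqrt{\frac{30}{4} + 900 \cdot 4}}{30} + 53 = \frac{\sqrt{30 \cdot \frac{1}{4} + 3600}}{30} + 53 = \frac{\sqrt{\frac{15}{2} + 3600}}{30} + 53 = \frac{\sqrt{\frac{7215}{2}}}{30} + 53 = \frac{\frac{1}{2} \sqrt{14430}}{30} + 53 = \frac{\sqrt{14430}}{60} + 53 = 53 + \frac{\sqrt{14430}}{60}$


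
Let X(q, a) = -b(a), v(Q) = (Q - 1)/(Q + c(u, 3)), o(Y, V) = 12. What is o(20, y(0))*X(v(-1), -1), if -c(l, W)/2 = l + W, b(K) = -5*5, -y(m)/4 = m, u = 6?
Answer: 300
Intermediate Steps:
y(m) = -4*m
b(K) = -25
c(l, W) = -2*W - 2*l (c(l, W) = -2*(l + W) = -2*(W + l) = -2*W - 2*l)
v(Q) = (-1 + Q)/(-18 + Q) (v(Q) = (Q - 1)/(Q + (-2*3 - 2*6)) = (-1 + Q)/(Q + (-6 - 12)) = (-1 + Q)/(Q - 18) = (-1 + Q)/(-18 + Q))
X(q, a) = 25 (X(q, a) = -1*(-25) = 25)
o(20, y(0))*X(v(-1), -1) = 12*25 = 300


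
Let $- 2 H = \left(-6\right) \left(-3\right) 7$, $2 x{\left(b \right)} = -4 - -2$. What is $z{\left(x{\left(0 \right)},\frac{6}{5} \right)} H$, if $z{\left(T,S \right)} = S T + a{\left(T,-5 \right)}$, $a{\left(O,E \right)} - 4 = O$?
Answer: $- \frac{567}{5} \approx -113.4$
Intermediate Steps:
$x{\left(b \right)} = -1$ ($x{\left(b \right)} = \frac{-4 - -2}{2} = \frac{-4 + 2}{2} = \frac{1}{2} \left(-2\right) = -1$)
$a{\left(O,E \right)} = 4 + O$
$z{\left(T,S \right)} = 4 + T + S T$ ($z{\left(T,S \right)} = S T + \left(4 + T\right) = 4 + T + S T$)
$H = -63$ ($H = - \frac{\left(-6\right) \left(-3\right) 7}{2} = - \frac{18 \cdot 7}{2} = \left(- \frac{1}{2}\right) 126 = -63$)
$z{\left(x{\left(0 \right)},\frac{6}{5} \right)} H = \left(4 - 1 + \frac{6}{5} \left(-1\right)\right) \left(-63\right) = \left(4 - 1 - \frac{6}{5}\right) \left(-63\right) = \frac{9}{5} \left(-63\right) = - \frac{567}{5}$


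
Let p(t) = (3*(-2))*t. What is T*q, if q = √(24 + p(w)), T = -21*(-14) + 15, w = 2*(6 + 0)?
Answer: 1236*I*√3 ≈ 2140.8*I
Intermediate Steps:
w = 12 (w = 2*6 = 12)
T = 309 (T = 294 + 15 = 309)
p(t) = -6*t
q = 4*I*√3 (q = √(24 - 6*12) = √(24 - 72) = √(-48) = 4*I*√3 ≈ 6.9282*I)
T*q = 309*(4*I*√3) = 1236*I*√3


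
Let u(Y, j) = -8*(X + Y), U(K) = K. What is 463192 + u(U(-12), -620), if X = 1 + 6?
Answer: 463232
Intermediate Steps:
X = 7
u(Y, j) = -56 - 8*Y (u(Y, j) = -8*(7 + Y) = -56 - 8*Y)
463192 + u(U(-12), -620) = 463192 + (-56 - 8*(-12)) = 463192 + (-56 + 96) = 463192 + 40 = 463232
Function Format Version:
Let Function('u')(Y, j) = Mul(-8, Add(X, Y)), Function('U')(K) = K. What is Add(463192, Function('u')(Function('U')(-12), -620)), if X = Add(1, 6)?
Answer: 463232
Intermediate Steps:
X = 7
Function('u')(Y, j) = Add(-56, Mul(-8, Y)) (Function('u')(Y, j) = Mul(-8, Add(7, Y)) = Add(-56, Mul(-8, Y)))
Add(463192, Function('u')(Function('U')(-12), -620)) = Add(463192, Add(-56, Mul(-8, -12))) = Add(463192, Add(-56, 96)) = Add(463192, 40) = 463232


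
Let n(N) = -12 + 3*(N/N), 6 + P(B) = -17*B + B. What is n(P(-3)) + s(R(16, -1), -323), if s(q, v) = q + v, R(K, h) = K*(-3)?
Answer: -380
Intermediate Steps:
R(K, h) = -3*K
P(B) = -6 - 16*B (P(B) = -6 + (-17*B + B) = -6 - 16*B)
n(N) = -9 (n(N) = -12 + 3*1 = -12 + 3 = -9)
n(P(-3)) + s(R(16, -1), -323) = -9 + (-3*16 - 323) = -9 + (-48 - 323) = -9 - 371 = -380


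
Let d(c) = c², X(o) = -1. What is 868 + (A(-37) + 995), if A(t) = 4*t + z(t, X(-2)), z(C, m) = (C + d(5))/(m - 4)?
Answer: 8587/5 ≈ 1717.4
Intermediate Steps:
z(C, m) = (25 + C)/(-4 + m) (z(C, m) = (C + 5²)/(m - 4) = (C + 25)/(-4 + m) = (25 + C)/(-4 + m))
A(t) = -5 + 19*t/5 (A(t) = 4*t + (25 + t)/(-4 - 1) = 4*t + (25 + t)/(-5) = 4*t - (25 + t)/5 = 4*t + (-5 - t/5) = -5 + 19*t/5)
868 + (A(-37) + 995) = 868 + ((-5 + (19/5)*(-37)) + 995) = 868 + ((-5 - 703/5) + 995) = 868 + (-728/5 + 995) = 868 + 4247/5 = 8587/5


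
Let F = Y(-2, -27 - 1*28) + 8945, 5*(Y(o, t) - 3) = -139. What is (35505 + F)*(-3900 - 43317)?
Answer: -10488123342/5 ≈ -2.0976e+9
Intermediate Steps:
Y(o, t) = -124/5 (Y(o, t) = 3 + (⅕)*(-139) = 3 - 139/5 = -124/5)
F = 44601/5 (F = -124/5 + 8945 = 44601/5 ≈ 8920.2)
(35505 + F)*(-3900 - 43317) = (35505 + 44601/5)*(-3900 - 43317) = (222126/5)*(-47217) = -10488123342/5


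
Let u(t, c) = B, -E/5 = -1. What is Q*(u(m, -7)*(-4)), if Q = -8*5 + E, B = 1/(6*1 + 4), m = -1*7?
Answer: 14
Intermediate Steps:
E = 5 (E = -5*(-1) = 5)
m = -7
B = ⅒ (B = 1/(6 + 4) = 1/10 = ⅒ ≈ 0.10000)
Q = -35 (Q = -8*5 + 5 = -40 + 5 = -35)
u(t, c) = ⅒
Q*(u(m, -7)*(-4)) = -7*(-4)/2 = -35*(-⅖) = 14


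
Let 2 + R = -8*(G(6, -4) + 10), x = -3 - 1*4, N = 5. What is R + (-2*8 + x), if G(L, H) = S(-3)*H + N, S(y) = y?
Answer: -241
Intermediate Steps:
x = -7 (x = -3 - 4 = -7)
G(L, H) = 5 - 3*H (G(L, H) = -3*H + 5 = 5 - 3*H)
R = -218 (R = -2 - 8*((5 - 3*(-4)) + 10) = -2 - 8*((5 + 12) + 10) = -2 - 8*(17 + 10) = -2 - 8*27 = -2 - 216 = -218)
R + (-2*8 + x) = -218 + (-2*8 - 7) = -218 + (-16 - 7) = -218 - 23 = -241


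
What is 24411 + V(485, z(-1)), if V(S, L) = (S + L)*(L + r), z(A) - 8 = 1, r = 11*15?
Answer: 110367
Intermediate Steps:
r = 165
z(A) = 9 (z(A) = 8 + 1 = 9)
V(S, L) = (165 + L)*(L + S) (V(S, L) = (S + L)*(L + 165) = (L + S)*(165 + L) = (165 + L)*(L + S))
24411 + V(485, z(-1)) = 24411 + (9² + 165*9 + 165*485 + 9*485) = 24411 + (81 + 1485 + 80025 + 4365) = 24411 + 85956 = 110367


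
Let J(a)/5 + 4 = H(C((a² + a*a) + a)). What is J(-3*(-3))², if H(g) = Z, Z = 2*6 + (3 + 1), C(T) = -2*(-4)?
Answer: 3600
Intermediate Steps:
C(T) = 8
Z = 16 (Z = 12 + 4 = 16)
H(g) = 16
J(a) = 60 (J(a) = -20 + 5*16 = -20 + 80 = 60)
J(-3*(-3))² = 60² = 3600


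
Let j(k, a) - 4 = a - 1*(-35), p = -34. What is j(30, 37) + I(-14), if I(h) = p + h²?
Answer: 238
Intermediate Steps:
j(k, a) = 39 + a (j(k, a) = 4 + (a - 1*(-35)) = 4 + (a + 35) = 4 + (35 + a) = 39 + a)
I(h) = -34 + h²
j(30, 37) + I(-14) = (39 + 37) + (-34 + (-14)²) = 76 + (-34 + 196) = 76 + 162 = 238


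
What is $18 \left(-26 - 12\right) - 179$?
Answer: $-863$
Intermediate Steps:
$18 \left(-26 - 12\right) - 179 = 18 \left(-38\right) - 179 = -684 - 179 = -863$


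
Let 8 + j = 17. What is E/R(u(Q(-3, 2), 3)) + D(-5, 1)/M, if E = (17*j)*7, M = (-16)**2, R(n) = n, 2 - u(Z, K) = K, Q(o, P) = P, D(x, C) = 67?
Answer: -274109/256 ≈ -1070.7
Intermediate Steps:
u(Z, K) = 2 - K
j = 9 (j = -8 + 17 = 9)
M = 256
E = 1071 (E = (17*9)*7 = 153*7 = 1071)
E/R(u(Q(-3, 2), 3)) + D(-5, 1)/M = 1071/(2 - 1*3) + 67/256 = 1071/(2 - 3) + 67*(1/256) = 1071/(-1) + 67/256 = 1071*(-1) + 67/256 = -1071 + 67/256 = -274109/256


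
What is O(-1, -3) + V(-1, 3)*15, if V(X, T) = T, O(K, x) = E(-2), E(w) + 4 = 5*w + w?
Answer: 29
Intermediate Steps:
E(w) = -4 + 6*w (E(w) = -4 + (5*w + w) = -4 + 6*w)
O(K, x) = -16 (O(K, x) = -4 + 6*(-2) = -4 - 12 = -16)
O(-1, -3) + V(-1, 3)*15 = -16 + 3*15 = -16 + 45 = 29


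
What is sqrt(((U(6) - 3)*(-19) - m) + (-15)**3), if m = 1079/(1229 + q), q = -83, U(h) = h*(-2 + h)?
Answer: I*sqrt(4957691118)/1146 ≈ 61.441*I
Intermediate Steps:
m = 1079/1146 (m = 1079/(1229 - 83) = 1079/1146 ≈ 0.94154)
sqrt(((U(6) - 3)*(-19) - m) + (-15)**3) = sqrt(((6*(-2 + 6) - 3)*(-19) - 1*1079/1146) + (-15)**3) = sqrt(((6*4 - 3)*(-19) - 1079/1146) - 3375) = sqrt(((24 - 3)*(-19) - 1079/1146) - 3375) = sqrt((21*(-19) - 1079/1146) - 3375) = sqrt((-399 - 1079/1146) - 3375) = sqrt(-458333/1146 - 3375) = sqrt(-4326083/1146) = I*sqrt(4957691118)/1146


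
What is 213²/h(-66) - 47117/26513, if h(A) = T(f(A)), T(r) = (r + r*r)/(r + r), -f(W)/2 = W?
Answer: 2399470033/3526229 ≈ 680.46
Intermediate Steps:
f(W) = -2*W
T(r) = (r + r²)/(2*r) (T(r) = (r + r²)/((2*r)) = (r + r²)*(1/(2*r)) = (r + r²)/(2*r))
h(A) = ½ - A (h(A) = ½ + (-2*A)/2 = ½ - A)
213²/h(-66) - 47117/26513 = 213²/(½ - 1*(-66)) - 47117/26513 = 45369/(½ + 66) - 47117*1/26513 = 45369/(133/2) - 47117/26513 = 45369*(2/133) - 47117/26513 = 90738/133 - 47117/26513 = 2399470033/3526229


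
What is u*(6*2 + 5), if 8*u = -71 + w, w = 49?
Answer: -187/4 ≈ -46.750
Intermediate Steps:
u = -11/4 (u = (-71 + 49)/8 = (⅛)*(-22) = -11/4 ≈ -2.7500)
u*(6*2 + 5) = -11*(6*2 + 5)/4 = -11*(12 + 5)/4 = -11/4*17 = -187/4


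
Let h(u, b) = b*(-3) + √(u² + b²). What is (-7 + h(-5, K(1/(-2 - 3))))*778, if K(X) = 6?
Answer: -19450 + 778*√61 ≈ -13374.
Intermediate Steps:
h(u, b) = √(b² + u²) - 3*b (h(u, b) = -3*b + √(b² + u²) = √(b² + u²) - 3*b)
(-7 + h(-5, K(1/(-2 - 3))))*778 = (-7 + (√(6² + (-5)²) - 3*6))*778 = (-7 + (√(36 + 25) - 18))*778 = (-7 + (√61 - 18))*778 = (-7 + (-18 + √61))*778 = (-25 + √61)*778 = -19450 + 778*√61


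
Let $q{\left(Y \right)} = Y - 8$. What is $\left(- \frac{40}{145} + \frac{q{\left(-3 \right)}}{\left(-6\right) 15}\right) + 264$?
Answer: $\frac{688639}{2610} \approx 263.85$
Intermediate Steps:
$q{\left(Y \right)} = -8 + Y$ ($q{\left(Y \right)} = Y - 8 = -8 + Y$)
$\left(- \frac{40}{145} + \frac{q{\left(-3 \right)}}{\left(-6\right) 15}\right) + 264 = \left(- \frac{40}{145} + \frac{-8 - 3}{\left(-6\right) 15}\right) + 264 = \left(\left(-40\right) \frac{1}{145} - \frac{11}{-90}\right) + 264 = \left(- \frac{8}{29} - - \frac{11}{90}\right) + 264 = \left(- \frac{8}{29} + \frac{11}{90}\right) + 264 = - \frac{401}{2610} + 264 = \frac{688639}{2610}$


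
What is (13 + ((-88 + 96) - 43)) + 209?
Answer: 187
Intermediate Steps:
(13 + ((-88 + 96) - 43)) + 209 = (13 + (8 - 43)) + 209 = (13 - 35) + 209 = -22 + 209 = 187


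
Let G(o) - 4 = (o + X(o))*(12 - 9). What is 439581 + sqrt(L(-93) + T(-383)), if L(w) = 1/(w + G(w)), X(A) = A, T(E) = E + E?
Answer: 439581 + 3*I*sqrt(35628349)/647 ≈ 4.3958e+5 + 27.677*I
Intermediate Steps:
T(E) = 2*E
G(o) = 4 + 6*o (G(o) = 4 + (o + o)*(12 - 9) = 4 + (2*o)*3 = 4 + 6*o)
L(w) = 1/(4 + 7*w) (L(w) = 1/(w + (4 + 6*w)) = 1/(4 + 7*w))
439581 + sqrt(L(-93) + T(-383)) = 439581 + sqrt(1/(4 + 7*(-93)) + 2*(-383)) = 439581 + sqrt(1/(4 - 651) - 766) = 439581 + sqrt(1/(-647) - 766) = 439581 + sqrt(-1/647 - 766) = 439581 + sqrt(-495603/647) = 439581 + 3*I*sqrt(35628349)/647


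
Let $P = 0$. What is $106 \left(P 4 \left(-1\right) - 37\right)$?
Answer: $-3922$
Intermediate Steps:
$106 \left(P 4 \left(-1\right) - 37\right) = 106 \left(0 \cdot 4 \left(-1\right) - 37\right) = 106 \left(0 \left(-1\right) - 37\right) = 106 \left(0 - 37\right) = 106 \left(-37\right) = -3922$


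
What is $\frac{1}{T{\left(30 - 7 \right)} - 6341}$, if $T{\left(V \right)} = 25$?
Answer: $- \frac{1}{6316} \approx -0.00015833$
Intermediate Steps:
$\frac{1}{T{\left(30 - 7 \right)} - 6341} = \frac{1}{25 - 6341} = \frac{1}{-6316} = - \frac{1}{6316}$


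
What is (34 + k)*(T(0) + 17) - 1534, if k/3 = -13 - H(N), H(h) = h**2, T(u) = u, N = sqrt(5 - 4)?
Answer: -1670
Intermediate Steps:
N = 1 (N = sqrt(1) = 1)
k = -42 (k = 3*(-13 - 1*1**2) = 3*(-13 - 1*1) = 3*(-13 - 1) = 3*(-14) = -42)
(34 + k)*(T(0) + 17) - 1534 = (34 - 42)*(0 + 17) - 1534 = -8*17 - 1534 = -136 - 1534 = -1670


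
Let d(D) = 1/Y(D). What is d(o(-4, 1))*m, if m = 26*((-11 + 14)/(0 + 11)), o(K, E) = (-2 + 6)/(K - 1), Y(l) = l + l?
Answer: -195/44 ≈ -4.4318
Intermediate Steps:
Y(l) = 2*l
o(K, E) = 4/(-1 + K)
d(D) = 1/(2*D)
m = 78/11 (m = 26*(3/11) = 78/11 ≈ 7.0909)
d(o(-4, 1))*m = (1/(2*((4/(-1 - 4)))))*(78/11) = (1/(2*((4/(-5)))))*(78/11) = (1/(2*((4*(-1/5)))))*(78/11) = (1/(2*(-4/5)))*(78/11) = ((1/2)*(-5/4))*(78/11) = -5/8*78/11 = -195/44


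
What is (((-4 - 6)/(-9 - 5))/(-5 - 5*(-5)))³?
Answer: 1/21952 ≈ 4.5554e-5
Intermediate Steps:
(((-4 - 6)/(-9 - 5))/(-5 - 5*(-5)))³ = ((-10/(-14))/(-5 + 25))³ = (-10*(-1/14)/20)³ = ((5/7)*(1/20))³ = (1/28)³ = 1/21952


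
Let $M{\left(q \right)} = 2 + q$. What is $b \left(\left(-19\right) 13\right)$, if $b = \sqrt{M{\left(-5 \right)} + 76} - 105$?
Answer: $25935 - 247 \sqrt{73} \approx 23825.0$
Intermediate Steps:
$b = -105 + \sqrt{73}$ ($b = \sqrt{\left(2 - 5\right) + 76} - 105 = \sqrt{-3 + 76} - 105 = \sqrt{73} - 105 = -105 + \sqrt{73} \approx -96.456$)
$b \left(\left(-19\right) 13\right) = \left(-105 + \sqrt{73}\right) \left(\left(-19\right) 13\right) = \left(-105 + \sqrt{73}\right) \left(-247\right) = 25935 - 247 \sqrt{73}$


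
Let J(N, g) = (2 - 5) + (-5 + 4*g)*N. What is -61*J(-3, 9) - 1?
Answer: 5855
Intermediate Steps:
J(N, g) = -3 + N*(-5 + 4*g)
-61*J(-3, 9) - 1 = -61*(-3 - 5*(-3) + 4*(-3)*9) - 1 = -61*(-3 + 15 - 108) - 1 = -61*(-96) - 1 = 5856 - 1 = 5855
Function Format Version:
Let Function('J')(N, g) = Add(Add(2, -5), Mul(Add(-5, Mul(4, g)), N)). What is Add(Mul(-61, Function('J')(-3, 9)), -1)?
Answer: 5855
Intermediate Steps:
Function('J')(N, g) = Add(-3, Mul(N, Add(-5, Mul(4, g))))
Add(Mul(-61, Function('J')(-3, 9)), -1) = Add(Mul(-61, Add(-3, Mul(-5, -3), Mul(4, -3, 9))), -1) = Add(Mul(-61, Add(-3, 15, -108)), -1) = Add(Mul(-61, -96), -1) = Add(5856, -1) = 5855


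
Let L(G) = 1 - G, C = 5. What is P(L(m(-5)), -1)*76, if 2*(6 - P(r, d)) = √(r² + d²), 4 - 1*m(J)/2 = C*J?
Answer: 456 - 190*√130 ≈ -1710.3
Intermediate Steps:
m(J) = 8 - 10*J
P(r, d) = 6 - √(d² + r²)/2 (P(r, d) = 6 - √(r² + d²)/2 = 6 - √(d² + r²)/2)
P(L(m(-5)), -1)*76 = (6 - √((-1)² + (1 - (8 - 10*(-5)))²)/2)*76 = (6 - √(1 + (1 - (8 + 50))²)/2)*76 = (6 - √(1 + (1 - 1*58)²)/2)*76 = (6 - √(1 + (1 - 58)²)/2)*76 = (6 - √(1 + (-57)²)/2)*76 = (6 - √(1 + 3249)/2)*76 = (6 - 5*√130/2)*76 = 456 - 190*√130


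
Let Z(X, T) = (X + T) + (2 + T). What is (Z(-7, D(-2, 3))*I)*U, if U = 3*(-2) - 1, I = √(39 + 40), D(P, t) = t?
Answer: -7*√79 ≈ -62.217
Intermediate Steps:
I = √79 ≈ 8.8882
Z(X, T) = 2 + X + 2*T (Z(X, T) = (T + X) + (2 + T) = 2 + X + 2*T)
U = -7 (U = -6 - 1 = -7)
(Z(-7, D(-2, 3))*I)*U = ((2 - 7 + 2*3)*√79)*(-7) = ((2 - 7 + 6)*√79)*(-7) = (1*√79)*(-7) = √79*(-7) = -7*√79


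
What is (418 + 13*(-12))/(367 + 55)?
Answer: 131/211 ≈ 0.62085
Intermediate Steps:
(418 + 13*(-12))/(367 + 55) = (418 - 156)/422 = 262*(1/422) = 131/211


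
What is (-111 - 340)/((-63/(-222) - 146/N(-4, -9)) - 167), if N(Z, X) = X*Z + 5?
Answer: 1368334/516621 ≈ 2.6486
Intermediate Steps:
N(Z, X) = 5 + X*Z
(-111 - 340)/((-63/(-222) - 146/N(-4, -9)) - 167) = (-111 - 340)/((-63/(-222) - 146/(5 - 9*(-4))) - 167) = -451/((-63*(-1/222) - 146/(5 + 36)) - 167) = -451/((21/74 - 146/41) - 167) = -451/(-9943/3034 - 167) = -451/(-516621/3034) = -451*(-3034/516621) = 1368334/516621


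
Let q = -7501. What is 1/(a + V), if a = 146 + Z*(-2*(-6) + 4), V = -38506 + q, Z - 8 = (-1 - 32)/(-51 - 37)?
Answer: -1/45727 ≈ -2.1869e-5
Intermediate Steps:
Z = 67/8 (Z = 8 + (-1 - 32)/(-51 - 37) = 8 - 33/(-88) = 8 - 33*(-1/88) = 8 + 3/8 = 67/8 ≈ 8.3750)
V = -46007 (V = -38506 - 7501 = -46007)
a = 280 (a = 146 + 67*(-2*(-6) + 4)/8 = 146 + 67*(12 + 4)/8 = 146 + (67/8)*16 = 146 + 134 = 280)
1/(a + V) = 1/(280 - 46007) = 1/(-45727) = -1/45727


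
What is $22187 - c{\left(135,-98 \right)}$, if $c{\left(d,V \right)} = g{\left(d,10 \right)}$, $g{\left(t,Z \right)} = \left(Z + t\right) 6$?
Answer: $21317$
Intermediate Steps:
$g{\left(t,Z \right)} = 6 Z + 6 t$
$c{\left(d,V \right)} = 60 + 6 d$ ($c{\left(d,V \right)} = 6 \cdot 10 + 6 d = 60 + 6 d$)
$22187 - c{\left(135,-98 \right)} = 22187 - \left(60 + 6 \cdot 135\right) = 22187 - \left(60 + 810\right) = 22187 - 870 = 21317$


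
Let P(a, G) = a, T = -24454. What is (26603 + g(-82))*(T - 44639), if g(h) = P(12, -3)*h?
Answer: -1770093567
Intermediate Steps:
g(h) = 12*h
(26603 + g(-82))*(T - 44639) = (26603 + 12*(-82))*(-24454 - 44639) = (26603 - 984)*(-69093) = 25619*(-69093) = -1770093567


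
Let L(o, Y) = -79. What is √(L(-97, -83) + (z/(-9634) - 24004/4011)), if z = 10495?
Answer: I*√128525753073419898/38641974 ≈ 9.2776*I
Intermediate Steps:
√(L(-97, -83) + (z/(-9634) - 24004/4011)) = √(-79 + (10495/(-9634) - 24004/4011)) = √(-79 + (10495*(-1/9634) - 24004*1/4011)) = √(-79 + (-10495/9634 - 24004/4011)) = √(-79 - 273349981/38641974) = √(-3326065927/38641974) = I*√128525753073419898/38641974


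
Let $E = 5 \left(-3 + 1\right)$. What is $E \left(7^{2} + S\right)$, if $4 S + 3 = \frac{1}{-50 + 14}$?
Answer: $- \frac{34735}{72} \approx -482.43$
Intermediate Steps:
$E = -10$ ($E = 5 \left(-2\right) = -10$)
$S = - \frac{109}{144}$ ($S = - \frac{3}{4} + \frac{1}{4 \left(-50 + 14\right)} = - \frac{3}{4} + \frac{1}{4 \left(-36\right)} = - \frac{3}{4} + \frac{1}{4} \left(- \frac{1}{36}\right) = - \frac{3}{4} - \frac{1}{144} = - \frac{109}{144} \approx -0.75694$)
$E \left(7^{2} + S\right) = - 10 \left(7^{2} - \frac{109}{144}\right) = - 10 \left(49 - \frac{109}{144}\right) = \left(-10\right) \frac{6947}{144} = - \frac{34735}{72}$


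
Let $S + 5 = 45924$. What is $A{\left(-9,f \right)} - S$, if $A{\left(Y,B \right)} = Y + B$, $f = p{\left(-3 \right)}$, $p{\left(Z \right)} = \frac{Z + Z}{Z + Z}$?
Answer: $-45927$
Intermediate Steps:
$S = 45919$ ($S = -5 + 45924 = 45919$)
$p{\left(Z \right)} = 1$ ($p{\left(Z \right)} = \frac{2 Z}{2 Z} = 2 Z \frac{1}{2 Z} = 1$)
$f = 1$
$A{\left(Y,B \right)} = B + Y$
$A{\left(-9,f \right)} - S = \left(1 - 9\right) - 45919 = -8 - 45919 = -45927$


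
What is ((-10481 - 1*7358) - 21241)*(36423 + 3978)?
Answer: -1578871080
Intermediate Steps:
((-10481 - 1*7358) - 21241)*(36423 + 3978) = ((-10481 - 7358) - 21241)*40401 = (-17839 - 21241)*40401 = -39080*40401 = -1578871080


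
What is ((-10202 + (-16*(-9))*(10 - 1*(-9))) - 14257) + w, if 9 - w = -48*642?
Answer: 9102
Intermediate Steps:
w = 30825 (w = 9 - (-48)*642 = 9 - 1*(-30816) = 9 + 30816 = 30825)
((-10202 + (-16*(-9))*(10 - 1*(-9))) - 14257) + w = ((-10202 + (-16*(-9))*(10 - 1*(-9))) - 14257) + 30825 = ((-10202 + 144*(10 + 9)) - 14257) + 30825 = ((-10202 + 144*19) - 14257) + 30825 = ((-10202 + 2736) - 14257) + 30825 = (-7466 - 14257) + 30825 = -21723 + 30825 = 9102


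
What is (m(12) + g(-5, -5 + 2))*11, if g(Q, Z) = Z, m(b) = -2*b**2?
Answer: -3201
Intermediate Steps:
(m(12) + g(-5, -5 + 2))*11 = (-2*12**2 + (-5 + 2))*11 = (-2*144 - 3)*11 = (-288 - 3)*11 = -291*11 = -3201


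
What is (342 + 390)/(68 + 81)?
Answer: 732/149 ≈ 4.9128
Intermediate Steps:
(342 + 390)/(68 + 81) = 732/149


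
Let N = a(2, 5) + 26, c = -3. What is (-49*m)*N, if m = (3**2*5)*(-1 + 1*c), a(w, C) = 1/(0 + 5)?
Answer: 231084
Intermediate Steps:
a(w, C) = 1/5
m = -180 (m = (3**2*5)*(-1 + 1*(-3)) = (9*5)*(-1 - 3) = 45*(-4) = -180)
N = 131/5 (N = 1/5 + 26 = 131/5 ≈ 26.200)
(-49*m)*N = -49*(-180)*(131/5) = 8820*(131/5) = 231084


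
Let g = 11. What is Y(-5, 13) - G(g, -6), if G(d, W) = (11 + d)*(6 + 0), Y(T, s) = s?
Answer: -119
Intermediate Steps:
G(d, W) = 66 + 6*d (G(d, W) = (11 + d)*6 = 66 + 6*d)
Y(-5, 13) - G(g, -6) = 13 - (66 + 6*11) = 13 - (66 + 66) = 13 - 1*132 = 13 - 132 = -119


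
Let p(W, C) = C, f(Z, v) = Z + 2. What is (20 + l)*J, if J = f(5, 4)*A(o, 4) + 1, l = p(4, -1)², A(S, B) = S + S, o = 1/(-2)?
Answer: -126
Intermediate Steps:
f(Z, v) = 2 + Z
o = -½ ≈ -0.50000
A(S, B) = 2*S
l = 1 (l = (-1)² = 1)
J = -6 (J = (2 + 5)*(2*(-½)) + 1 = 7*(-1) + 1 = -7 + 1 = -6)
(20 + l)*J = (20 + 1)*(-6) = 21*(-6) = -126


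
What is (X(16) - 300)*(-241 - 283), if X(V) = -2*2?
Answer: 159296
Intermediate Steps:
X(V) = -4
(X(16) - 300)*(-241 - 283) = (-4 - 300)*(-241 - 283) = -304*(-524) = 159296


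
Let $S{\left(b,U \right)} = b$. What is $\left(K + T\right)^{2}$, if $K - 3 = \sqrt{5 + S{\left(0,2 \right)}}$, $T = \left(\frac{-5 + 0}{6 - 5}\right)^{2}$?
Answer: $\left(28 + \sqrt{5}\right)^{2} \approx 914.22$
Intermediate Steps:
$T = 25$ ($T = \left(- \frac{5}{1}\right)^{2} = \left(\left(-5\right) 1\right)^{2} = \left(-5\right)^{2} = 25$)
$K = 3 + \sqrt{5}$ ($K = 3 + \sqrt{5 + 0} = 3 + \sqrt{5} \approx 5.2361$)
$\left(K + T\right)^{2} = \left(\left(3 + \sqrt{5}\right) + 25\right)^{2} = \left(28 + \sqrt{5}\right)^{2}$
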